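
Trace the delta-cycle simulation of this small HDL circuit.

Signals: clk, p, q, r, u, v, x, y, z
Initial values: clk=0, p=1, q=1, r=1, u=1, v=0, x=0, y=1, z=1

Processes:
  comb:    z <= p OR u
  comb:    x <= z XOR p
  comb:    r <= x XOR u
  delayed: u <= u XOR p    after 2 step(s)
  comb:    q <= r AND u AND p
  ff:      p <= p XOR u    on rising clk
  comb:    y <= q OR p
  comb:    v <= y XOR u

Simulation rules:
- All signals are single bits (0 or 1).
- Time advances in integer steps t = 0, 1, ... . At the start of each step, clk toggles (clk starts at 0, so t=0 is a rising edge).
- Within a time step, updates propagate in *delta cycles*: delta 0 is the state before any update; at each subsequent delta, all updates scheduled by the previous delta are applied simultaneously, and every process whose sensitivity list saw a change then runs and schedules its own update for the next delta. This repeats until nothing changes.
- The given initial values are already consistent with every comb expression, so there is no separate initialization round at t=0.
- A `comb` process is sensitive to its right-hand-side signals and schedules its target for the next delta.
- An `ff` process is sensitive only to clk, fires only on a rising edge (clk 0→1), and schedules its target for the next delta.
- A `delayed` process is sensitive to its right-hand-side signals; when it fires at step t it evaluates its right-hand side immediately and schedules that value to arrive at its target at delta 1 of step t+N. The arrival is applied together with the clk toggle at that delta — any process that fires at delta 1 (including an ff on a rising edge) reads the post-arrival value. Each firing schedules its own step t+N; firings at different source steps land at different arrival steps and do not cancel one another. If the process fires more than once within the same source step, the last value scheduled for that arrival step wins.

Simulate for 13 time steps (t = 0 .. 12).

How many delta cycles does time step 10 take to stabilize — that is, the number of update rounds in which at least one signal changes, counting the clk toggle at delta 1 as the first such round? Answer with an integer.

2

t0.Δ0 u=1 p=1 clk=0 v=0 z=1 x=0 q=1 r=1 y=1
t0.Δ1 u=1 p=1 clk=1 v=0 z=1 x=0 q=1 r=1 y=1
t0.Δ2 u=1 p=0 clk=1 v=0 z=1 x=0 q=1 r=1 y=1
t0.Δ3 u=1 p=0 clk=1 v=0 z=1 x=1 q=0 r=1 y=1
t0.Δ4 u=1 p=0 clk=1 v=0 z=1 x=1 q=0 r=0 y=0
t0.Δ5 u=1 p=0 clk=1 v=1 z=1 x=1 q=0 r=0 y=0
t1.Δ0 u=1 p=0 clk=1 v=1 z=1 x=1 q=0 r=0 y=0
t1.Δ1 u=1 p=0 clk=0 v=1 z=1 x=1 q=0 r=0 y=0
t2.Δ0 u=1 p=0 clk=0 v=1 z=1 x=1 q=0 r=0 y=0
t2.Δ1 u=1 p=0 clk=1 v=1 z=1 x=1 q=0 r=0 y=0
t2.Δ2 u=1 p=1 clk=1 v=1 z=1 x=1 q=0 r=0 y=0
t2.Δ3 u=1 p=1 clk=1 v=1 z=1 x=0 q=0 r=0 y=1
t2.Δ4 u=1 p=1 clk=1 v=0 z=1 x=0 q=0 r=1 y=1
t2.Δ5 u=1 p=1 clk=1 v=0 z=1 x=0 q=1 r=1 y=1
t3.Δ0 u=1 p=1 clk=1 v=0 z=1 x=0 q=1 r=1 y=1
t3.Δ1 u=1 p=1 clk=0 v=0 z=1 x=0 q=1 r=1 y=1
t4.Δ0 u=1 p=1 clk=0 v=0 z=1 x=0 q=1 r=1 y=1
t4.Δ1 u=0 p=1 clk=1 v=0 z=1 x=0 q=1 r=1 y=1
t4.Δ2 u=0 p=1 clk=1 v=1 z=1 x=0 q=0 r=0 y=1
t5.Δ0 u=0 p=1 clk=1 v=1 z=1 x=0 q=0 r=0 y=1
t5.Δ1 u=0 p=1 clk=0 v=1 z=1 x=0 q=0 r=0 y=1
t6.Δ0 u=0 p=1 clk=0 v=1 z=1 x=0 q=0 r=0 y=1
t6.Δ1 u=1 p=1 clk=1 v=1 z=1 x=0 q=0 r=0 y=1
t6.Δ2 u=1 p=0 clk=1 v=0 z=1 x=0 q=0 r=1 y=1
t6.Δ3 u=1 p=0 clk=1 v=0 z=1 x=1 q=0 r=1 y=0
t6.Δ4 u=1 p=0 clk=1 v=1 z=1 x=1 q=0 r=0 y=0
t7.Δ0 u=1 p=0 clk=1 v=1 z=1 x=1 q=0 r=0 y=0
t7.Δ1 u=1 p=0 clk=0 v=1 z=1 x=1 q=0 r=0 y=0
t8.Δ0 u=1 p=0 clk=0 v=1 z=1 x=1 q=0 r=0 y=0
t8.Δ1 u=1 p=0 clk=1 v=1 z=1 x=1 q=0 r=0 y=0
t8.Δ2 u=1 p=1 clk=1 v=1 z=1 x=1 q=0 r=0 y=0
t8.Δ3 u=1 p=1 clk=1 v=1 z=1 x=0 q=0 r=0 y=1
t8.Δ4 u=1 p=1 clk=1 v=0 z=1 x=0 q=0 r=1 y=1
t8.Δ5 u=1 p=1 clk=1 v=0 z=1 x=0 q=1 r=1 y=1
t9.Δ0 u=1 p=1 clk=1 v=0 z=1 x=0 q=1 r=1 y=1
t9.Δ1 u=1 p=1 clk=0 v=0 z=1 x=0 q=1 r=1 y=1
t10.Δ0 u=1 p=1 clk=0 v=0 z=1 x=0 q=1 r=1 y=1
t10.Δ1 u=0 p=1 clk=1 v=0 z=1 x=0 q=1 r=1 y=1
t10.Δ2 u=0 p=1 clk=1 v=1 z=1 x=0 q=0 r=0 y=1
t11.Δ0 u=0 p=1 clk=1 v=1 z=1 x=0 q=0 r=0 y=1
t11.Δ1 u=0 p=1 clk=0 v=1 z=1 x=0 q=0 r=0 y=1
t12.Δ0 u=0 p=1 clk=0 v=1 z=1 x=0 q=0 r=0 y=1
t12.Δ1 u=1 p=1 clk=1 v=1 z=1 x=0 q=0 r=0 y=1
t12.Δ2 u=1 p=0 clk=1 v=0 z=1 x=0 q=0 r=1 y=1
t12.Δ3 u=1 p=0 clk=1 v=0 z=1 x=1 q=0 r=1 y=0
t12.Δ4 u=1 p=0 clk=1 v=1 z=1 x=1 q=0 r=0 y=0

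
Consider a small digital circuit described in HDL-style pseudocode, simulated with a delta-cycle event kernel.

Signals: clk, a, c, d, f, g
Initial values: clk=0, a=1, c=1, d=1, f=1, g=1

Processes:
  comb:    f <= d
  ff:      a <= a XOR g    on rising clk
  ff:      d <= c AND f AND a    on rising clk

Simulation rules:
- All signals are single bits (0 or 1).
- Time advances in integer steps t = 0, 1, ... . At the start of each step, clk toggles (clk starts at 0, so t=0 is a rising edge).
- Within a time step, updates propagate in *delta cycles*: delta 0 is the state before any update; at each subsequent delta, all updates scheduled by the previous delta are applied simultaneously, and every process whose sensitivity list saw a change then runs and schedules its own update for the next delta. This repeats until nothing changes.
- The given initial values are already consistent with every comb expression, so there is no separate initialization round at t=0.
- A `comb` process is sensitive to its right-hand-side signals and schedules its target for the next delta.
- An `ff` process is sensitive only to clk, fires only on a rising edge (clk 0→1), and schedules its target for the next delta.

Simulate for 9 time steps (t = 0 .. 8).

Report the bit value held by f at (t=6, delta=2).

t0.Δ0 a=1 g=1 clk=0 f=1 d=1 c=1
t0.Δ1 a=1 g=1 clk=1 f=1 d=1 c=1
t0.Δ2 a=0 g=1 clk=1 f=1 d=1 c=1
t1.Δ0 a=0 g=1 clk=1 f=1 d=1 c=1
t1.Δ1 a=0 g=1 clk=0 f=1 d=1 c=1
t2.Δ0 a=0 g=1 clk=0 f=1 d=1 c=1
t2.Δ1 a=0 g=1 clk=1 f=1 d=1 c=1
t2.Δ2 a=1 g=1 clk=1 f=1 d=0 c=1
t2.Δ3 a=1 g=1 clk=1 f=0 d=0 c=1
t3.Δ0 a=1 g=1 clk=1 f=0 d=0 c=1
t3.Δ1 a=1 g=1 clk=0 f=0 d=0 c=1
t4.Δ0 a=1 g=1 clk=0 f=0 d=0 c=1
t4.Δ1 a=1 g=1 clk=1 f=0 d=0 c=1
t4.Δ2 a=0 g=1 clk=1 f=0 d=0 c=1
t5.Δ0 a=0 g=1 clk=1 f=0 d=0 c=1
t5.Δ1 a=0 g=1 clk=0 f=0 d=0 c=1
t6.Δ0 a=0 g=1 clk=0 f=0 d=0 c=1
t6.Δ1 a=0 g=1 clk=1 f=0 d=0 c=1
t6.Δ2 a=1 g=1 clk=1 f=0 d=0 c=1
t7.Δ0 a=1 g=1 clk=1 f=0 d=0 c=1
t7.Δ1 a=1 g=1 clk=0 f=0 d=0 c=1
t8.Δ0 a=1 g=1 clk=0 f=0 d=0 c=1
t8.Δ1 a=1 g=1 clk=1 f=0 d=0 c=1
t8.Δ2 a=0 g=1 clk=1 f=0 d=0 c=1

0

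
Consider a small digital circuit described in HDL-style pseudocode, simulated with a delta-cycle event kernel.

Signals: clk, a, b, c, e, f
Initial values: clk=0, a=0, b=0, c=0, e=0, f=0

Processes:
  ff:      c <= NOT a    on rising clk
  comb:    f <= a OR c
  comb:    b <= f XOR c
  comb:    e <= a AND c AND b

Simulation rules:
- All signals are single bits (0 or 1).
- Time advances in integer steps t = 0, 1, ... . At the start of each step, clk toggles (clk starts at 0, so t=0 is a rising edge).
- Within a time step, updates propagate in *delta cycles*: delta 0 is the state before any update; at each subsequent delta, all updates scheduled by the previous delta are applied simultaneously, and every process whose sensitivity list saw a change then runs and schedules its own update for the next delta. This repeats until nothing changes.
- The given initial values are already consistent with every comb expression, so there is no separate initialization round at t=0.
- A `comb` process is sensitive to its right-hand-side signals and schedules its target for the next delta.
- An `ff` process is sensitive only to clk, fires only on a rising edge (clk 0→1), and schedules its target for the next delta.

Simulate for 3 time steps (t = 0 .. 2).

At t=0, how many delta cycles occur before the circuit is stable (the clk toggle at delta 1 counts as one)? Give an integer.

[bits: f,b,e,c,clk,a]
t=0: Δ0=000000 Δ1=000010 Δ2=000110 Δ3=110110 Δ4=100110 | 4Δ
t=1: Δ0=100110 Δ1=100100 | 1Δ
t=2: Δ0=100100 Δ1=100110 | 1Δ

4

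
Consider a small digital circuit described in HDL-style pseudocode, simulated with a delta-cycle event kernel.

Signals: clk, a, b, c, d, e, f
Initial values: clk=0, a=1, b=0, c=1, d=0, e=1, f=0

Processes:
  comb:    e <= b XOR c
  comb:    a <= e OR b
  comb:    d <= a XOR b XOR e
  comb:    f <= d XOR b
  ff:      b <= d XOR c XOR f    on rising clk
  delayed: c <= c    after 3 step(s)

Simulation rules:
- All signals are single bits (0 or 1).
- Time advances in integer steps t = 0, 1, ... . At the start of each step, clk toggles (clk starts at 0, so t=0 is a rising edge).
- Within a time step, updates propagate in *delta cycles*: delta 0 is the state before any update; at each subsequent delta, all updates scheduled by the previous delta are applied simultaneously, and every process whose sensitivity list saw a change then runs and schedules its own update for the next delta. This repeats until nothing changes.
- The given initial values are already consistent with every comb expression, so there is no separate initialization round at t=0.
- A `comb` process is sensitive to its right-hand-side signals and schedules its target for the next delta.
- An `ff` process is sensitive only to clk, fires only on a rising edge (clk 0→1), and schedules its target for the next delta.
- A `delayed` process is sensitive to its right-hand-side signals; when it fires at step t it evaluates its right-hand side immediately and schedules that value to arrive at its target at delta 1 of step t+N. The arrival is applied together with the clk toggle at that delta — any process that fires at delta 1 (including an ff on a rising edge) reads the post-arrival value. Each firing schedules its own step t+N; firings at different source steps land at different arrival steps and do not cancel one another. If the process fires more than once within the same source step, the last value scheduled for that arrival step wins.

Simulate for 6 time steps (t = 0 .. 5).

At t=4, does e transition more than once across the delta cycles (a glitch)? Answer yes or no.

no

t0.Δ0 clk=0 b=0 a=1 c=1 f=0 e=1 d=0
t0.Δ1 clk=1 b=0 a=1 c=1 f=0 e=1 d=0
t0.Δ2 clk=1 b=1 a=1 c=1 f=0 e=1 d=0
t0.Δ3 clk=1 b=1 a=1 c=1 f=1 e=0 d=1
t0.Δ4 clk=1 b=1 a=1 c=1 f=0 e=0 d=0
t0.Δ5 clk=1 b=1 a=1 c=1 f=1 e=0 d=0
t1.Δ0 clk=1 b=1 a=1 c=1 f=1 e=0 d=0
t1.Δ1 clk=0 b=1 a=1 c=1 f=1 e=0 d=0
t2.Δ0 clk=0 b=1 a=1 c=1 f=1 e=0 d=0
t2.Δ1 clk=1 b=1 a=1 c=1 f=1 e=0 d=0
t2.Δ2 clk=1 b=0 a=1 c=1 f=1 e=0 d=0
t2.Δ3 clk=1 b=0 a=0 c=1 f=0 e=1 d=1
t2.Δ4 clk=1 b=0 a=1 c=1 f=1 e=1 d=1
t2.Δ5 clk=1 b=0 a=1 c=1 f=1 e=1 d=0
t2.Δ6 clk=1 b=0 a=1 c=1 f=0 e=1 d=0
t3.Δ0 clk=1 b=0 a=1 c=1 f=0 e=1 d=0
t3.Δ1 clk=0 b=0 a=1 c=1 f=0 e=1 d=0
t4.Δ0 clk=0 b=0 a=1 c=1 f=0 e=1 d=0
t4.Δ1 clk=1 b=0 a=1 c=1 f=0 e=1 d=0
t4.Δ2 clk=1 b=1 a=1 c=1 f=0 e=1 d=0
t4.Δ3 clk=1 b=1 a=1 c=1 f=1 e=0 d=1
t4.Δ4 clk=1 b=1 a=1 c=1 f=0 e=0 d=0
t4.Δ5 clk=1 b=1 a=1 c=1 f=1 e=0 d=0
t5.Δ0 clk=1 b=1 a=1 c=1 f=1 e=0 d=0
t5.Δ1 clk=0 b=1 a=1 c=1 f=1 e=0 d=0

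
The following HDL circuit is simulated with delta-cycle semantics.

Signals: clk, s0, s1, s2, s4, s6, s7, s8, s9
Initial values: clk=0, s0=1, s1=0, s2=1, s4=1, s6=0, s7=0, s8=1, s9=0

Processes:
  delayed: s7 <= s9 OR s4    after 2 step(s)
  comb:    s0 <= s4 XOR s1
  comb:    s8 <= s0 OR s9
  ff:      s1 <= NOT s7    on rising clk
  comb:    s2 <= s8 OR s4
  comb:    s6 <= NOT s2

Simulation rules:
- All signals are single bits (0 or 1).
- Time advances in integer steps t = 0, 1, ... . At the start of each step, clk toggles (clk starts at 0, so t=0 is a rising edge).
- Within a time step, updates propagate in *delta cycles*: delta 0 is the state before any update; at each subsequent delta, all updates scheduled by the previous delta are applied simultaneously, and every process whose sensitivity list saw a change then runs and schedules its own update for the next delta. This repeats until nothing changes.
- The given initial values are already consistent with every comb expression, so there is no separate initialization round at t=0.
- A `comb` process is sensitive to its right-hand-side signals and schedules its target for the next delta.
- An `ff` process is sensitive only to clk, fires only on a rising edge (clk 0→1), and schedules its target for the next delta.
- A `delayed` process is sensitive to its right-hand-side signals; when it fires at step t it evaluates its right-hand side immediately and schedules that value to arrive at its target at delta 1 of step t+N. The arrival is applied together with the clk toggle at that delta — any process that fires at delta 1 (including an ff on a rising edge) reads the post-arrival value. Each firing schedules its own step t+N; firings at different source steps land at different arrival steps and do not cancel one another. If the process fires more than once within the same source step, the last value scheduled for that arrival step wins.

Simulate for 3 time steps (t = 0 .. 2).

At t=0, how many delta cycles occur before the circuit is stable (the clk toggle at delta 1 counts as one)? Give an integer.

t0.Δ0 s8=1 s0=1 s4=1 s2=1 s7=0 s1=0 s6=0 clk=0 s9=0
t0.Δ1 s8=1 s0=1 s4=1 s2=1 s7=0 s1=0 s6=0 clk=1 s9=0
t0.Δ2 s8=1 s0=1 s4=1 s2=1 s7=0 s1=1 s6=0 clk=1 s9=0
t0.Δ3 s8=1 s0=0 s4=1 s2=1 s7=0 s1=1 s6=0 clk=1 s9=0
t0.Δ4 s8=0 s0=0 s4=1 s2=1 s7=0 s1=1 s6=0 clk=1 s9=0
t1.Δ0 s8=0 s0=0 s4=1 s2=1 s7=0 s1=1 s6=0 clk=1 s9=0
t1.Δ1 s8=0 s0=0 s4=1 s2=1 s7=0 s1=1 s6=0 clk=0 s9=0
t2.Δ0 s8=0 s0=0 s4=1 s2=1 s7=0 s1=1 s6=0 clk=0 s9=0
t2.Δ1 s8=0 s0=0 s4=1 s2=1 s7=0 s1=1 s6=0 clk=1 s9=0

4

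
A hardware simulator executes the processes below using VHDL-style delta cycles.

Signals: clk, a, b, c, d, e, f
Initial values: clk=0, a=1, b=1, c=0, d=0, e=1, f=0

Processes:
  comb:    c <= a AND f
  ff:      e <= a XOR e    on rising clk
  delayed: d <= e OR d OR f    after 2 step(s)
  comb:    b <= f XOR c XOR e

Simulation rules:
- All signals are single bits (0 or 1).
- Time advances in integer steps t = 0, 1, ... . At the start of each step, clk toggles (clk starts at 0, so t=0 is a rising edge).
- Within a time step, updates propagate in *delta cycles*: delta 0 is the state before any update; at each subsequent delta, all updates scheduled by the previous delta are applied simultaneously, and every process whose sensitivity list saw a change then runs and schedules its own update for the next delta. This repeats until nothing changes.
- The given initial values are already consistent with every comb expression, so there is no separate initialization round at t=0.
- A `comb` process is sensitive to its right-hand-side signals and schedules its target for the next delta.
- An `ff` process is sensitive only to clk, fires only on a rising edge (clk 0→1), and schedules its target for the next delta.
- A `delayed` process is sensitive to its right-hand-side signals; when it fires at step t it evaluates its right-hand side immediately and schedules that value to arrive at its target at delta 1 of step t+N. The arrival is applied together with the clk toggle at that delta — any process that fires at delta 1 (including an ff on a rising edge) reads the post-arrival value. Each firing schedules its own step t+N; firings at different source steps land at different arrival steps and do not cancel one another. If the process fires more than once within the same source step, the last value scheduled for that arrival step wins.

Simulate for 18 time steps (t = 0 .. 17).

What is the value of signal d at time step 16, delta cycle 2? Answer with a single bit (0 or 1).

1

[bits: f,b,d,e,clk,c,a]
t=0: Δ0=0101001 Δ1=0101101 Δ2=0100101 Δ3=0000101 | 3Δ
t=1: Δ0=0000101 Δ1=0000001 | 1Δ
t=2: Δ0=0000001 Δ1=0000101 Δ2=0001101 Δ3=0101101 | 3Δ
t=3: Δ0=0101101 Δ1=0101001 | 1Δ
t=4: Δ0=0101001 Δ1=0111101 Δ2=0110101 Δ3=0010101 | 3Δ
t=5: Δ0=0010101 Δ1=0010001 | 1Δ
t=6: Δ0=0010001 Δ1=0010101 Δ2=0011101 Δ3=0111101 | 3Δ
t=7: Δ0=0111101 Δ1=0111001 | 1Δ
t=8: Δ0=0111001 Δ1=0111101 Δ2=0110101 Δ3=0010101 | 3Δ
t=9: Δ0=0010101 Δ1=0010001 | 1Δ
t=10: Δ0=0010001 Δ1=0010101 Δ2=0011101 Δ3=0111101 | 3Δ
t=11: Δ0=0111101 Δ1=0111001 | 1Δ
t=12: Δ0=0111001 Δ1=0111101 Δ2=0110101 Δ3=0010101 | 3Δ
t=13: Δ0=0010101 Δ1=0010001 | 1Δ
t=14: Δ0=0010001 Δ1=0010101 Δ2=0011101 Δ3=0111101 | 3Δ
t=15: Δ0=0111101 Δ1=0111001 | 1Δ
t=16: Δ0=0111001 Δ1=0111101 Δ2=0110101 Δ3=0010101 | 3Δ
t=17: Δ0=0010101 Δ1=0010001 | 1Δ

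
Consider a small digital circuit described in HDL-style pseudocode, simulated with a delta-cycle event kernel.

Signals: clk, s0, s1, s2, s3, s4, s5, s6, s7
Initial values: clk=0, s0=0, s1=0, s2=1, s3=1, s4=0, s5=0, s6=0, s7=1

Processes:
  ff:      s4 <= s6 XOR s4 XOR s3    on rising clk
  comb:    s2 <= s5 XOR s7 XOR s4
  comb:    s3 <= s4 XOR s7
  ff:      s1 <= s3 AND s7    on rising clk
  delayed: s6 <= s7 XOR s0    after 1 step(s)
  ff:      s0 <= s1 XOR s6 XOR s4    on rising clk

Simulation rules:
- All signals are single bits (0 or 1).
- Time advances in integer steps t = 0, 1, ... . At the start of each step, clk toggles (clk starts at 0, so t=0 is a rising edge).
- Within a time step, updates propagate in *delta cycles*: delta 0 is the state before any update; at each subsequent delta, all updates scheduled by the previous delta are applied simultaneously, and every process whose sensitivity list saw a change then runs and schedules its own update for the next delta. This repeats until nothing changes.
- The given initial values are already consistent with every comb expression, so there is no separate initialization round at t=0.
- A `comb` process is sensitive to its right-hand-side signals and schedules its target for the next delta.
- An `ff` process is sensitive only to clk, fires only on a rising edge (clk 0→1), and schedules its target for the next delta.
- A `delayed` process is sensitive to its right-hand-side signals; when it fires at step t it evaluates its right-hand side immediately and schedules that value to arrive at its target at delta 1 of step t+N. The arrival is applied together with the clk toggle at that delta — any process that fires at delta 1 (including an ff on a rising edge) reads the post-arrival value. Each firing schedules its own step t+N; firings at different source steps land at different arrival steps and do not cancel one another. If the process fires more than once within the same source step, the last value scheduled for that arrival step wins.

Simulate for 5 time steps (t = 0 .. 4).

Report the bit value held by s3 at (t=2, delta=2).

0

[bits: s4,s6,s5,s1,s3,s7,s0,clk,s2]
t=0: Δ0=000011001 Δ1=000011011 Δ2=100111011 Δ3=100101010 | 3Δ
t=1: Δ0=100101010 Δ1=100101000 | 1Δ
t=2: Δ0=100101000 Δ1=100101010 Δ2=100001010 | 2Δ
t=3: Δ0=100001010 Δ1=100001000 | 1Δ
t=4: Δ0=100001000 Δ1=100001010 Δ2=100001110 | 2Δ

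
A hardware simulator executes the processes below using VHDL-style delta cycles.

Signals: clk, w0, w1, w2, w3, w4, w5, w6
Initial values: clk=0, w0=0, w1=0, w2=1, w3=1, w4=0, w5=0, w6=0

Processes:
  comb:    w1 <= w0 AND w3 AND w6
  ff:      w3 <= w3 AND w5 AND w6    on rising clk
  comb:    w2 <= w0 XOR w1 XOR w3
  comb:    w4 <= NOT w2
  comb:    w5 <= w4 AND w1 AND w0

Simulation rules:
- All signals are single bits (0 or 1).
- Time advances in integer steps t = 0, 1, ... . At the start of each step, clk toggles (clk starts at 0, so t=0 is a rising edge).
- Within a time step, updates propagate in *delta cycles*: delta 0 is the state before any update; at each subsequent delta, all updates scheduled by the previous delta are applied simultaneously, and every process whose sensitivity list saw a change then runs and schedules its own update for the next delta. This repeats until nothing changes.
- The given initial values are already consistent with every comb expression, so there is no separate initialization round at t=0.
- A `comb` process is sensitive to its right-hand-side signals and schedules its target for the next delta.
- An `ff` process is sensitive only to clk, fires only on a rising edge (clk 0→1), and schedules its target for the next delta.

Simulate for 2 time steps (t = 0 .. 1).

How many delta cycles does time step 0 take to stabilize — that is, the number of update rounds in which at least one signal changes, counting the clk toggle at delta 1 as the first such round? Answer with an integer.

4

t=0 Δ0: w0=0 w4=0 w3=1 w1=0 clk=0 w6=0 w5=0 w2=1
  Δ1: clk:0→1
  Δ2: w3:1→0
  Δ3: w2:1→0
  Δ4: w4:0→1
  (4Δ to stable)
t=1 Δ0: w0=0 w4=1 w3=0 w1=0 clk=1 w6=0 w5=0 w2=0
  Δ1: clk:1→0
  (1Δ to stable)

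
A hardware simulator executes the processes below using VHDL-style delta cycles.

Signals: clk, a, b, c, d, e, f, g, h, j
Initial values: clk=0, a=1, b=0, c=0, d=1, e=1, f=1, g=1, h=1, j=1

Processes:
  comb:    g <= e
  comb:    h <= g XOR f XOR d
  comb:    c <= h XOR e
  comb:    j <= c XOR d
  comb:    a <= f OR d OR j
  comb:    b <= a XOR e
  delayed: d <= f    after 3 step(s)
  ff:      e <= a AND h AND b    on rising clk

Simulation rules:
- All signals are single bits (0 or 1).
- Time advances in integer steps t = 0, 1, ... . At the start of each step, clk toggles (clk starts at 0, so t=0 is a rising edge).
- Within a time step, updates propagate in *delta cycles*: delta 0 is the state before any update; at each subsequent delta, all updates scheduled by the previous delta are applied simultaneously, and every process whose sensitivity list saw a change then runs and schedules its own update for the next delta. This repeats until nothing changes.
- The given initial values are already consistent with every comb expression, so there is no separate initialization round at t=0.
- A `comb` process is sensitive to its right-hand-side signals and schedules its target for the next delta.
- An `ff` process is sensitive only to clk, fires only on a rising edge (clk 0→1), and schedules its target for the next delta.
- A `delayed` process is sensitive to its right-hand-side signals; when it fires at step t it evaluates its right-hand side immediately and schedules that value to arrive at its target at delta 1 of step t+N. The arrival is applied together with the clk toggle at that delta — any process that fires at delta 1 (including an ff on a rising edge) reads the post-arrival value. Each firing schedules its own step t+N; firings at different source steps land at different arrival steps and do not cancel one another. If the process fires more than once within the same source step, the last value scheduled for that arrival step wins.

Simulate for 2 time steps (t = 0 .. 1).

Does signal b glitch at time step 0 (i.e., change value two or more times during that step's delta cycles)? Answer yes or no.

t=0 Δ0: c=0 b=0 a=1 f=1 clk=0 j=1 h=1 d=1 g=1 e=1
  Δ1: clk:0→1
  Δ2: e:1→0
  Δ3: c:0→1, b:0→1, g:1→0
  Δ4: j:1→0, h:1→0
  Δ5: c:1→0
  Δ6: j:0→1
  (6Δ to stable)
t=1 Δ0: c=0 b=1 a=1 f=1 clk=1 j=1 h=0 d=1 g=0 e=0
  Δ1: clk:1→0
  (1Δ to stable)

no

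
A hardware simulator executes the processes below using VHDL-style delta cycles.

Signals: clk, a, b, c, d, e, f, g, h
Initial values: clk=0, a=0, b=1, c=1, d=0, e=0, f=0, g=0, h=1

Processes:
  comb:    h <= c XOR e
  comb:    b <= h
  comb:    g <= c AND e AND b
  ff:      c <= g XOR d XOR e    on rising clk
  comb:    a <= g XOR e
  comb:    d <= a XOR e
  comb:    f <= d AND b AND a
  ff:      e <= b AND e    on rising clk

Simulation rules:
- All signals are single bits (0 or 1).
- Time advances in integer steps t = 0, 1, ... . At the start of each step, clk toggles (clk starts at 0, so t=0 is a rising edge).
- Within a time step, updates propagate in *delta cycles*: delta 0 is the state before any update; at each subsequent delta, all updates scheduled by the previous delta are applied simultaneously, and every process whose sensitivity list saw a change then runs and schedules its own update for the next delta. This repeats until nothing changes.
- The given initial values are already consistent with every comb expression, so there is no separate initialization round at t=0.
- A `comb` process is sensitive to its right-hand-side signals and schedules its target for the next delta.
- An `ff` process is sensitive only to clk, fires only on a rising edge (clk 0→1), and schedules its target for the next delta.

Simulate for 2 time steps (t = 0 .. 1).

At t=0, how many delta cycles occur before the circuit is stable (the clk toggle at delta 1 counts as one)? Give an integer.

4

t=0 Δ0: clk=0 c=1 a=0 b=1 e=0 g=0 f=0 d=0 h=1
  Δ1: clk:0→1
  Δ2: c:1→0
  Δ3: h:1→0
  Δ4: b:1→0
  (4Δ to stable)
t=1 Δ0: clk=1 c=0 a=0 b=0 e=0 g=0 f=0 d=0 h=0
  Δ1: clk:1→0
  (1Δ to stable)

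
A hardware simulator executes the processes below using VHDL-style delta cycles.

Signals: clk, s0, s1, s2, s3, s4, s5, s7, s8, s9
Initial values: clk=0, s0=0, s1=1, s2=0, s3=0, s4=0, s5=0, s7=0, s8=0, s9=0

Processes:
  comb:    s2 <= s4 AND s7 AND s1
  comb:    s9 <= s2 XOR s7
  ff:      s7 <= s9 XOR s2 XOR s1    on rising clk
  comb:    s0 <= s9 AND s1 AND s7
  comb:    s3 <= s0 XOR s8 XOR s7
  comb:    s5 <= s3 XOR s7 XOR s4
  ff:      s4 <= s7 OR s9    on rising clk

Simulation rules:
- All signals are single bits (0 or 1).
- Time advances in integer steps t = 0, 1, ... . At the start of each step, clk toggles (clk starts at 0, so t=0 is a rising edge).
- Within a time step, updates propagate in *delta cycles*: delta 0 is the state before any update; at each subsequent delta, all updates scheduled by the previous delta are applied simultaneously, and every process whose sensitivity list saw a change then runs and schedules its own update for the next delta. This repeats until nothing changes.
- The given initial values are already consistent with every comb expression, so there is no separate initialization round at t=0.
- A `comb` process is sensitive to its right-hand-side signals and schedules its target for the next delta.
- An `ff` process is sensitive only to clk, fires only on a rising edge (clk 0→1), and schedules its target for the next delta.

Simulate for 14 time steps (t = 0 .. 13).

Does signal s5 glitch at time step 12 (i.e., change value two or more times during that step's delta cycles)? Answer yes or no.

yes

[bits: s9,s1,s3,s8,clk,s5,s7,s2,s4,s0]
t=0: Δ0=0100000000 Δ1=0100100000 Δ2=0100101000 Δ3=1110111000 Δ4=1110101001 Δ5=1100101001 Δ6=1100111001 | 6Δ
t=1: Δ0=1100111001 Δ1=1100011001 | 1Δ
t=2: Δ0=1100011001 Δ1=1100111001 Δ2=1100110011 Δ3=0110110010 Δ4=0100100010 Δ5=0100110010 | 5Δ
t=3: Δ0=0100110010 Δ1=0100010010 | 1Δ
t=4: Δ0=0100010010 Δ1=0100110010 Δ2=0100111000 Δ3=1110111000 Δ4=1110101001 Δ5=1100101001 Δ6=1100111001 | 6Δ
t=5: Δ0=1100111001 Δ1=1100011001 | 1Δ
t=6: Δ0=1100011001 Δ1=1100111001 Δ2=1100110011 Δ3=0110110010 Δ4=0100100010 Δ5=0100110010 | 5Δ
t=7: Δ0=0100110010 Δ1=0100010010 | 1Δ
t=8: Δ0=0100010010 Δ1=0100110010 Δ2=0100111000 Δ3=1110111000 Δ4=1110101001 Δ5=1100101001 Δ6=1100111001 | 6Δ
t=9: Δ0=1100111001 Δ1=1100011001 | 1Δ
t=10: Δ0=1100011001 Δ1=1100111001 Δ2=1100110011 Δ3=0110110010 Δ4=0100100010 Δ5=0100110010 | 5Δ
t=11: Δ0=0100110010 Δ1=0100010010 | 1Δ
t=12: Δ0=0100010010 Δ1=0100110010 Δ2=0100111000 Δ3=1110111000 Δ4=1110101001 Δ5=1100101001 Δ6=1100111001 | 6Δ
t=13: Δ0=1100111001 Δ1=1100011001 | 1Δ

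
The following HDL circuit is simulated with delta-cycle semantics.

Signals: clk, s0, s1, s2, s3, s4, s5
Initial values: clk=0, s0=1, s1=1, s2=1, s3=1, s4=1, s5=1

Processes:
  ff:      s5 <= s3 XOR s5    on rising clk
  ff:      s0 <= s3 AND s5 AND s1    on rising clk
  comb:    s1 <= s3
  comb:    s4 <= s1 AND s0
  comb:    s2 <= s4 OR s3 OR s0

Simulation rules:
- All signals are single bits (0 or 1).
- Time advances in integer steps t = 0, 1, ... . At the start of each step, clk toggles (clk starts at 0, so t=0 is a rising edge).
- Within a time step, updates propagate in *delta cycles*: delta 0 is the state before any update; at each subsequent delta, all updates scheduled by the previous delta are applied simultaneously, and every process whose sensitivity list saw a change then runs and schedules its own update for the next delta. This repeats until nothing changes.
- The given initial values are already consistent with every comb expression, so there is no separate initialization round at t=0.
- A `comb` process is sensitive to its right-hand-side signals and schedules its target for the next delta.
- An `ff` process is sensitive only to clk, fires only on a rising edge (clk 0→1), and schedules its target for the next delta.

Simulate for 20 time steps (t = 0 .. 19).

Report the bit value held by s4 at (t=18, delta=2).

1

[bits: s0,s4,s3,s1,s2,s5,clk]
t=0: Δ0=1111110 Δ1=1111111 Δ2=1111101 | 2Δ
t=1: Δ0=1111101 Δ1=1111100 | 1Δ
t=2: Δ0=1111100 Δ1=1111101 Δ2=0111111 Δ3=0011111 | 3Δ
t=3: Δ0=0011111 Δ1=0011110 | 1Δ
t=4: Δ0=0011110 Δ1=0011111 Δ2=1011101 Δ3=1111101 | 3Δ
t=5: Δ0=1111101 Δ1=1111100 | 1Δ
t=6: Δ0=1111100 Δ1=1111101 Δ2=0111111 Δ3=0011111 | 3Δ
t=7: Δ0=0011111 Δ1=0011110 | 1Δ
t=8: Δ0=0011110 Δ1=0011111 Δ2=1011101 Δ3=1111101 | 3Δ
t=9: Δ0=1111101 Δ1=1111100 | 1Δ
t=10: Δ0=1111100 Δ1=1111101 Δ2=0111111 Δ3=0011111 | 3Δ
t=11: Δ0=0011111 Δ1=0011110 | 1Δ
t=12: Δ0=0011110 Δ1=0011111 Δ2=1011101 Δ3=1111101 | 3Δ
t=13: Δ0=1111101 Δ1=1111100 | 1Δ
t=14: Δ0=1111100 Δ1=1111101 Δ2=0111111 Δ3=0011111 | 3Δ
t=15: Δ0=0011111 Δ1=0011110 | 1Δ
t=16: Δ0=0011110 Δ1=0011111 Δ2=1011101 Δ3=1111101 | 3Δ
t=17: Δ0=1111101 Δ1=1111100 | 1Δ
t=18: Δ0=1111100 Δ1=1111101 Δ2=0111111 Δ3=0011111 | 3Δ
t=19: Δ0=0011111 Δ1=0011110 | 1Δ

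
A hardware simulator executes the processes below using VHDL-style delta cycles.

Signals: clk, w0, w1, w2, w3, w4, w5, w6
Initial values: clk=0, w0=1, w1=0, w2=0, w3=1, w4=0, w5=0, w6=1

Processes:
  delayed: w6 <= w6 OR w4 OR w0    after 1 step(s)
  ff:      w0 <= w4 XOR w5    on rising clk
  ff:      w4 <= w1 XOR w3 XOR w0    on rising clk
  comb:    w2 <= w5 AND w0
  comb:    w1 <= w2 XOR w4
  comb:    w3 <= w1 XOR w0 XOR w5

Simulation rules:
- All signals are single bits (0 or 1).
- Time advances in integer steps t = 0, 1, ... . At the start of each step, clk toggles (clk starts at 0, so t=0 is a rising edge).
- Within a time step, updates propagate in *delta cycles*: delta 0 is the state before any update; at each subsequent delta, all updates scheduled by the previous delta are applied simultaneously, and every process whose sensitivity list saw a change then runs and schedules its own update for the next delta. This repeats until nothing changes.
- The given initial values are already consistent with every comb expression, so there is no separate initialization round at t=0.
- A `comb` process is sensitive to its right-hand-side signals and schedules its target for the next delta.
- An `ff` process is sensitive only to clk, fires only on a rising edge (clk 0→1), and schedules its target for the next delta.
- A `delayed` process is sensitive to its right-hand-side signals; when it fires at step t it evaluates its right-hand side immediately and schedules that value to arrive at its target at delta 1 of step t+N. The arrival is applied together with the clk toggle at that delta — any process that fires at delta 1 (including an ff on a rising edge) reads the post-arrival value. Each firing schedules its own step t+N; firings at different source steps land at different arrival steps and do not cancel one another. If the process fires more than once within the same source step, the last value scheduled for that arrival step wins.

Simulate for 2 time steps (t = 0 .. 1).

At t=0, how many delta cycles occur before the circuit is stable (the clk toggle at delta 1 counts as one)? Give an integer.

[bits: w0,clk,w6,w1,w3,w5,w2,w4]
t=0: Δ0=10101000 Δ1=11101000 Δ2=01101000 Δ3=01100000 | 3Δ
t=1: Δ0=01100000 Δ1=00100000 | 1Δ

3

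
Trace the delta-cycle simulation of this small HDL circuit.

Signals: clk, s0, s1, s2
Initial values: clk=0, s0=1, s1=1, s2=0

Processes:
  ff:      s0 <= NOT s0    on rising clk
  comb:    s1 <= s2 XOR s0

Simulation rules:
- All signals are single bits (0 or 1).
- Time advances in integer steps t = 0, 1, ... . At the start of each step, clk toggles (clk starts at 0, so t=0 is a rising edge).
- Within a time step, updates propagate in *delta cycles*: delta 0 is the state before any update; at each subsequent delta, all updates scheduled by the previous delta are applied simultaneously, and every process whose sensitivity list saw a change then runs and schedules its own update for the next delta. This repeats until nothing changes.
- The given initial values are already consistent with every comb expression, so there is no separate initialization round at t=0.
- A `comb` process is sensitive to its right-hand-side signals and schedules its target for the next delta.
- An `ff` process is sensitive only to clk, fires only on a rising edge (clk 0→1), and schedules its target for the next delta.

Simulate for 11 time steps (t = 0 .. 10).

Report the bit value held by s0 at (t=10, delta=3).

[bits: s0,clk,s1,s2]
t=0: Δ0=1010 Δ1=1110 Δ2=0110 Δ3=0100 | 3Δ
t=1: Δ0=0100 Δ1=0000 | 1Δ
t=2: Δ0=0000 Δ1=0100 Δ2=1100 Δ3=1110 | 3Δ
t=3: Δ0=1110 Δ1=1010 | 1Δ
t=4: Δ0=1010 Δ1=1110 Δ2=0110 Δ3=0100 | 3Δ
t=5: Δ0=0100 Δ1=0000 | 1Δ
t=6: Δ0=0000 Δ1=0100 Δ2=1100 Δ3=1110 | 3Δ
t=7: Δ0=1110 Δ1=1010 | 1Δ
t=8: Δ0=1010 Δ1=1110 Δ2=0110 Δ3=0100 | 3Δ
t=9: Δ0=0100 Δ1=0000 | 1Δ
t=10: Δ0=0000 Δ1=0100 Δ2=1100 Δ3=1110 | 3Δ

1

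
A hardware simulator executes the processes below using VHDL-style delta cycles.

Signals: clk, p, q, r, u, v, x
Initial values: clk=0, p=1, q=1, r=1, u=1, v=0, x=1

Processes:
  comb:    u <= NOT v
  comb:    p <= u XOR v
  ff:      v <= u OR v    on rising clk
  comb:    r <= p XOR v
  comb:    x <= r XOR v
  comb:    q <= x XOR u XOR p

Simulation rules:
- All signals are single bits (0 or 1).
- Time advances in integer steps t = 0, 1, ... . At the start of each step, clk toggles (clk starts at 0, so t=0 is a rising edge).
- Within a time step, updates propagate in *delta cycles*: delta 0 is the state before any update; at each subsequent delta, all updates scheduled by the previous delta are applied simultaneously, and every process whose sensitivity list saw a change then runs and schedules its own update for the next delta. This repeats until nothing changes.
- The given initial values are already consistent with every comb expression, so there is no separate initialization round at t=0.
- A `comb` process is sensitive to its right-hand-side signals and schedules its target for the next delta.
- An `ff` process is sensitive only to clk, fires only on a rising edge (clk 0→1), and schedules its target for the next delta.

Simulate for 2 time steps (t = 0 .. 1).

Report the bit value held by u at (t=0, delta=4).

0

t=0 Δ0: q=1 r=1 clk=0 p=1 v=0 x=1 u=1
  Δ1: clk:0→1
  Δ2: v:0→1
  Δ3: r:1→0, p:1→0, x:1→0, u:1→0
  Δ4: q:1→0, r:0→1, p:0→1, x:0→1
  Δ5: r:1→0, x:1→0
  Δ6: q:0→1, x:0→1
  Δ7: q:1→0
  (7Δ to stable)
t=1 Δ0: q=0 r=0 clk=1 p=1 v=1 x=1 u=0
  Δ1: clk:1→0
  (1Δ to stable)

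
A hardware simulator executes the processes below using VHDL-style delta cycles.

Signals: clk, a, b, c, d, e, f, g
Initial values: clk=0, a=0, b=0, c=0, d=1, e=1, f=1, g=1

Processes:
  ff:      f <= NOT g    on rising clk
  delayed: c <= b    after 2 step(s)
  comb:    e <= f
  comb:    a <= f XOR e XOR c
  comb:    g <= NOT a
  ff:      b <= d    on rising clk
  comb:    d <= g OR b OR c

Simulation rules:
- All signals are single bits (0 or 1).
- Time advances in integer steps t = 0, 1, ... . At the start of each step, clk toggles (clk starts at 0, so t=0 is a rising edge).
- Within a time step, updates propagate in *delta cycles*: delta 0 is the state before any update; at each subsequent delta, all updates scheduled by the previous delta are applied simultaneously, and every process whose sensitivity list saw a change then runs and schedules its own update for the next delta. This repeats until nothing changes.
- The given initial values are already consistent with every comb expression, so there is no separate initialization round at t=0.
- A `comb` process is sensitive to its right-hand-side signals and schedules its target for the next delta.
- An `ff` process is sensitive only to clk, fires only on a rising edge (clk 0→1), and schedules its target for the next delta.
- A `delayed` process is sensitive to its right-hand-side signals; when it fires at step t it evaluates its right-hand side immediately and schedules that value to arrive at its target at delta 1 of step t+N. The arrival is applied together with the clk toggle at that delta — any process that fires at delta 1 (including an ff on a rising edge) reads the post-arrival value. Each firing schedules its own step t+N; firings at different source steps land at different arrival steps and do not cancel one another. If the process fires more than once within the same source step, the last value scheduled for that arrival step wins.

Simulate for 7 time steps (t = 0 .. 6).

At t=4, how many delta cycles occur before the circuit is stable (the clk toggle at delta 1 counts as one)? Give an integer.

5

t=0 Δ0: c=0 e=1 d=1 a=0 clk=0 g=1 b=0 f=1
  Δ1: clk:0→1
  Δ2: b:0→1, f:1→0
  Δ3: e:1→0, a:0→1
  Δ4: a:1→0, g:1→0
  Δ5: g:0→1
  (5Δ to stable)
t=1 Δ0: c=0 e=0 d=1 a=0 clk=1 g=1 b=1 f=0
  Δ1: clk:1→0
  (1Δ to stable)
t=2 Δ0: c=0 e=0 d=1 a=0 clk=0 g=1 b=1 f=0
  Δ1: c:0→1, clk:0→1
  Δ2: a:0→1
  Δ3: g:1→0
  (3Δ to stable)
t=3 Δ0: c=1 e=0 d=1 a=1 clk=1 g=0 b=1 f=0
  Δ1: clk:1→0
  (1Δ to stable)
t=4 Δ0: c=1 e=0 d=1 a=1 clk=0 g=0 b=1 f=0
  Δ1: clk:0→1
  Δ2: f:0→1
  Δ3: e:0→1, a:1→0
  Δ4: a:0→1, g:0→1
  Δ5: g:1→0
  (5Δ to stable)
t=5 Δ0: c=1 e=1 d=1 a=1 clk=1 g=0 b=1 f=1
  Δ1: clk:1→0
  (1Δ to stable)
t=6 Δ0: c=1 e=1 d=1 a=1 clk=0 g=0 b=1 f=1
  Δ1: clk:0→1
  (1Δ to stable)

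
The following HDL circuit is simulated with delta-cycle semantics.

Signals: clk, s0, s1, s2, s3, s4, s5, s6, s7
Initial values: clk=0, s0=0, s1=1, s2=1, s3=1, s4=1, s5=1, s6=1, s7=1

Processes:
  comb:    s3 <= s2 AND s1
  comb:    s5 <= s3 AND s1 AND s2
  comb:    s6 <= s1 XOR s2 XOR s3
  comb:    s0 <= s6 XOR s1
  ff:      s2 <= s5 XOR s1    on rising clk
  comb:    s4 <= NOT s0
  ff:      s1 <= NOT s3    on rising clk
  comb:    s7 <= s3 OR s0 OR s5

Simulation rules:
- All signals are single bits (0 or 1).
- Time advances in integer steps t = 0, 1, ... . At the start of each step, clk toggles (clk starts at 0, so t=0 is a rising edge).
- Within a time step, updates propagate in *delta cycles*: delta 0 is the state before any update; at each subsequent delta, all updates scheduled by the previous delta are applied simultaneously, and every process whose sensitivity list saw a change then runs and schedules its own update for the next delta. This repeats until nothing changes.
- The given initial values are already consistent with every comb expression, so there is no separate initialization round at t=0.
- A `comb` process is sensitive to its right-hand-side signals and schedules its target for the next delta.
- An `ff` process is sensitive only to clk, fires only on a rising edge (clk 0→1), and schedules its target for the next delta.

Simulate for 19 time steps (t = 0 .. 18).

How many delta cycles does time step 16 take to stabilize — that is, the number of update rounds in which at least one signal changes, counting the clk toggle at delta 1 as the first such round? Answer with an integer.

6

t0.Δ0 s5=1 s3=1 s7=1 s2=1 s4=1 clk=0 s1=1 s0=0 s6=1
t0.Δ1 s5=1 s3=1 s7=1 s2=1 s4=1 clk=1 s1=1 s0=0 s6=1
t0.Δ2 s5=1 s3=1 s7=1 s2=0 s4=1 clk=1 s1=0 s0=0 s6=1
t0.Δ3 s5=0 s3=0 s7=1 s2=0 s4=1 clk=1 s1=0 s0=1 s6=1
t0.Δ4 s5=0 s3=0 s7=1 s2=0 s4=0 clk=1 s1=0 s0=1 s6=0
t0.Δ5 s5=0 s3=0 s7=1 s2=0 s4=0 clk=1 s1=0 s0=0 s6=0
t0.Δ6 s5=0 s3=0 s7=0 s2=0 s4=1 clk=1 s1=0 s0=0 s6=0
t1.Δ0 s5=0 s3=0 s7=0 s2=0 s4=1 clk=1 s1=0 s0=0 s6=0
t1.Δ1 s5=0 s3=0 s7=0 s2=0 s4=1 clk=0 s1=0 s0=0 s6=0
t2.Δ0 s5=0 s3=0 s7=0 s2=0 s4=1 clk=0 s1=0 s0=0 s6=0
t2.Δ1 s5=0 s3=0 s7=0 s2=0 s4=1 clk=1 s1=0 s0=0 s6=0
t2.Δ2 s5=0 s3=0 s7=0 s2=0 s4=1 clk=1 s1=1 s0=0 s6=0
t2.Δ3 s5=0 s3=0 s7=0 s2=0 s4=1 clk=1 s1=1 s0=1 s6=1
t2.Δ4 s5=0 s3=0 s7=1 s2=0 s4=0 clk=1 s1=1 s0=0 s6=1
t2.Δ5 s5=0 s3=0 s7=0 s2=0 s4=1 clk=1 s1=1 s0=0 s6=1
t3.Δ0 s5=0 s3=0 s7=0 s2=0 s4=1 clk=1 s1=1 s0=0 s6=1
t3.Δ1 s5=0 s3=0 s7=0 s2=0 s4=1 clk=0 s1=1 s0=0 s6=1
t4.Δ0 s5=0 s3=0 s7=0 s2=0 s4=1 clk=0 s1=1 s0=0 s6=1
t4.Δ1 s5=0 s3=0 s7=0 s2=0 s4=1 clk=1 s1=1 s0=0 s6=1
t4.Δ2 s5=0 s3=0 s7=0 s2=1 s4=1 clk=1 s1=1 s0=0 s6=1
t4.Δ3 s5=0 s3=1 s7=0 s2=1 s4=1 clk=1 s1=1 s0=0 s6=0
t4.Δ4 s5=1 s3=1 s7=1 s2=1 s4=1 clk=1 s1=1 s0=1 s6=1
t4.Δ5 s5=1 s3=1 s7=1 s2=1 s4=0 clk=1 s1=1 s0=0 s6=1
t4.Δ6 s5=1 s3=1 s7=1 s2=1 s4=1 clk=1 s1=1 s0=0 s6=1
t5.Δ0 s5=1 s3=1 s7=1 s2=1 s4=1 clk=1 s1=1 s0=0 s6=1
t5.Δ1 s5=1 s3=1 s7=1 s2=1 s4=1 clk=0 s1=1 s0=0 s6=1
t6.Δ0 s5=1 s3=1 s7=1 s2=1 s4=1 clk=0 s1=1 s0=0 s6=1
t6.Δ1 s5=1 s3=1 s7=1 s2=1 s4=1 clk=1 s1=1 s0=0 s6=1
t6.Δ2 s5=1 s3=1 s7=1 s2=0 s4=1 clk=1 s1=0 s0=0 s6=1
t6.Δ3 s5=0 s3=0 s7=1 s2=0 s4=1 clk=1 s1=0 s0=1 s6=1
t6.Δ4 s5=0 s3=0 s7=1 s2=0 s4=0 clk=1 s1=0 s0=1 s6=0
t6.Δ5 s5=0 s3=0 s7=1 s2=0 s4=0 clk=1 s1=0 s0=0 s6=0
t6.Δ6 s5=0 s3=0 s7=0 s2=0 s4=1 clk=1 s1=0 s0=0 s6=0
t7.Δ0 s5=0 s3=0 s7=0 s2=0 s4=1 clk=1 s1=0 s0=0 s6=0
t7.Δ1 s5=0 s3=0 s7=0 s2=0 s4=1 clk=0 s1=0 s0=0 s6=0
t8.Δ0 s5=0 s3=0 s7=0 s2=0 s4=1 clk=0 s1=0 s0=0 s6=0
t8.Δ1 s5=0 s3=0 s7=0 s2=0 s4=1 clk=1 s1=0 s0=0 s6=0
t8.Δ2 s5=0 s3=0 s7=0 s2=0 s4=1 clk=1 s1=1 s0=0 s6=0
t8.Δ3 s5=0 s3=0 s7=0 s2=0 s4=1 clk=1 s1=1 s0=1 s6=1
t8.Δ4 s5=0 s3=0 s7=1 s2=0 s4=0 clk=1 s1=1 s0=0 s6=1
t8.Δ5 s5=0 s3=0 s7=0 s2=0 s4=1 clk=1 s1=1 s0=0 s6=1
t9.Δ0 s5=0 s3=0 s7=0 s2=0 s4=1 clk=1 s1=1 s0=0 s6=1
t9.Δ1 s5=0 s3=0 s7=0 s2=0 s4=1 clk=0 s1=1 s0=0 s6=1
t10.Δ0 s5=0 s3=0 s7=0 s2=0 s4=1 clk=0 s1=1 s0=0 s6=1
t10.Δ1 s5=0 s3=0 s7=0 s2=0 s4=1 clk=1 s1=1 s0=0 s6=1
t10.Δ2 s5=0 s3=0 s7=0 s2=1 s4=1 clk=1 s1=1 s0=0 s6=1
t10.Δ3 s5=0 s3=1 s7=0 s2=1 s4=1 clk=1 s1=1 s0=0 s6=0
t10.Δ4 s5=1 s3=1 s7=1 s2=1 s4=1 clk=1 s1=1 s0=1 s6=1
t10.Δ5 s5=1 s3=1 s7=1 s2=1 s4=0 clk=1 s1=1 s0=0 s6=1
t10.Δ6 s5=1 s3=1 s7=1 s2=1 s4=1 clk=1 s1=1 s0=0 s6=1
t11.Δ0 s5=1 s3=1 s7=1 s2=1 s4=1 clk=1 s1=1 s0=0 s6=1
t11.Δ1 s5=1 s3=1 s7=1 s2=1 s4=1 clk=0 s1=1 s0=0 s6=1
t12.Δ0 s5=1 s3=1 s7=1 s2=1 s4=1 clk=0 s1=1 s0=0 s6=1
t12.Δ1 s5=1 s3=1 s7=1 s2=1 s4=1 clk=1 s1=1 s0=0 s6=1
t12.Δ2 s5=1 s3=1 s7=1 s2=0 s4=1 clk=1 s1=0 s0=0 s6=1
t12.Δ3 s5=0 s3=0 s7=1 s2=0 s4=1 clk=1 s1=0 s0=1 s6=1
t12.Δ4 s5=0 s3=0 s7=1 s2=0 s4=0 clk=1 s1=0 s0=1 s6=0
t12.Δ5 s5=0 s3=0 s7=1 s2=0 s4=0 clk=1 s1=0 s0=0 s6=0
t12.Δ6 s5=0 s3=0 s7=0 s2=0 s4=1 clk=1 s1=0 s0=0 s6=0
t13.Δ0 s5=0 s3=0 s7=0 s2=0 s4=1 clk=1 s1=0 s0=0 s6=0
t13.Δ1 s5=0 s3=0 s7=0 s2=0 s4=1 clk=0 s1=0 s0=0 s6=0
t14.Δ0 s5=0 s3=0 s7=0 s2=0 s4=1 clk=0 s1=0 s0=0 s6=0
t14.Δ1 s5=0 s3=0 s7=0 s2=0 s4=1 clk=1 s1=0 s0=0 s6=0
t14.Δ2 s5=0 s3=0 s7=0 s2=0 s4=1 clk=1 s1=1 s0=0 s6=0
t14.Δ3 s5=0 s3=0 s7=0 s2=0 s4=1 clk=1 s1=1 s0=1 s6=1
t14.Δ4 s5=0 s3=0 s7=1 s2=0 s4=0 clk=1 s1=1 s0=0 s6=1
t14.Δ5 s5=0 s3=0 s7=0 s2=0 s4=1 clk=1 s1=1 s0=0 s6=1
t15.Δ0 s5=0 s3=0 s7=0 s2=0 s4=1 clk=1 s1=1 s0=0 s6=1
t15.Δ1 s5=0 s3=0 s7=0 s2=0 s4=1 clk=0 s1=1 s0=0 s6=1
t16.Δ0 s5=0 s3=0 s7=0 s2=0 s4=1 clk=0 s1=1 s0=0 s6=1
t16.Δ1 s5=0 s3=0 s7=0 s2=0 s4=1 clk=1 s1=1 s0=0 s6=1
t16.Δ2 s5=0 s3=0 s7=0 s2=1 s4=1 clk=1 s1=1 s0=0 s6=1
t16.Δ3 s5=0 s3=1 s7=0 s2=1 s4=1 clk=1 s1=1 s0=0 s6=0
t16.Δ4 s5=1 s3=1 s7=1 s2=1 s4=1 clk=1 s1=1 s0=1 s6=1
t16.Δ5 s5=1 s3=1 s7=1 s2=1 s4=0 clk=1 s1=1 s0=0 s6=1
t16.Δ6 s5=1 s3=1 s7=1 s2=1 s4=1 clk=1 s1=1 s0=0 s6=1
t17.Δ0 s5=1 s3=1 s7=1 s2=1 s4=1 clk=1 s1=1 s0=0 s6=1
t17.Δ1 s5=1 s3=1 s7=1 s2=1 s4=1 clk=0 s1=1 s0=0 s6=1
t18.Δ0 s5=1 s3=1 s7=1 s2=1 s4=1 clk=0 s1=1 s0=0 s6=1
t18.Δ1 s5=1 s3=1 s7=1 s2=1 s4=1 clk=1 s1=1 s0=0 s6=1
t18.Δ2 s5=1 s3=1 s7=1 s2=0 s4=1 clk=1 s1=0 s0=0 s6=1
t18.Δ3 s5=0 s3=0 s7=1 s2=0 s4=1 clk=1 s1=0 s0=1 s6=1
t18.Δ4 s5=0 s3=0 s7=1 s2=0 s4=0 clk=1 s1=0 s0=1 s6=0
t18.Δ5 s5=0 s3=0 s7=1 s2=0 s4=0 clk=1 s1=0 s0=0 s6=0
t18.Δ6 s5=0 s3=0 s7=0 s2=0 s4=1 clk=1 s1=0 s0=0 s6=0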